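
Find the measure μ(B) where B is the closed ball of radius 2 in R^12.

The n-ball volume is π^(n/2)·r^n/Γ(n/2+1). With n=12, r=2: V = 256·π^6/45 ≈ 5469.24.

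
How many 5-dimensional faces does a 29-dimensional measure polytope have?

f_5(29-cube) = (29 choose 5) · 2^24 = 1992378286080.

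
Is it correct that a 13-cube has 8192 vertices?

True. The 13-cube has 2^13 = 8192 vertices.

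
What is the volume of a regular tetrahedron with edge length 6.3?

Volume = (√2/12) · 6.3³ = 29.4683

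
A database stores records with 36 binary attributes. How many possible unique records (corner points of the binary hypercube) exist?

Each vertex is a binary string of length 36, so there are 2^36 = 68719476736.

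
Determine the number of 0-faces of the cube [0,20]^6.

Choose 0 of 6 axes to span the face (C(6,0) = 1 way), then fix each of the remaining 6 coordinates at one of its two extreme values (2^6 = 64 ways): 1·64 = 64.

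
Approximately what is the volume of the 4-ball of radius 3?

The n-ball volume is π^(n/2)·r^n/Γ(n/2+1). With n=4, r=3: V = 81·π^2/2 ≈ 399.719.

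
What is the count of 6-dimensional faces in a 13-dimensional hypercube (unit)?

Choose 6 of 13 axes to span the face (C(13,6) = 1716 ways), then fix each of the remaining 7 coordinates at one of its two extreme values (2^7 = 128 ways): 1716·128 = 219648.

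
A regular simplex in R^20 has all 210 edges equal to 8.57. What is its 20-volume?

V = (8.57^20 / 20!) · √((20+1) / 2^20) ≈ 0.00840043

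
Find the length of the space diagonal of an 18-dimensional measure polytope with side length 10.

d = √(10² + 10² + ... + 10²) [18 terms] = √(18·10²) = 10√18 ≈ 42.4264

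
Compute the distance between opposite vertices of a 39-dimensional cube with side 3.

||(3,3,...,3)|| = √(39)·3 ≈ 18.735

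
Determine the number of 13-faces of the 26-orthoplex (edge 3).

An n-cross-polytope has 2^(k+1)·C(n,k+1) k-faces. Here 2^14·C(26,14) = 16384·9657700 = 158231756800.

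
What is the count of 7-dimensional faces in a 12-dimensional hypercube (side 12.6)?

f_7(12-cube) = (12 choose 7) · 2^5 = 25344.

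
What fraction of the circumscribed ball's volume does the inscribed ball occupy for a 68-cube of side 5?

Volume scales as r^n, and r_in/r_out = 1/√68, giving (1/√68)^68 ≈ 4.95105e-63.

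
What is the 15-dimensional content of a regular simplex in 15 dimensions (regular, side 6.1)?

For a regular n-simplex with edge a, V = (a^n / n!)·√((n+1)/2^n). With a=6.1, n=15: V ≈ 0.0101808.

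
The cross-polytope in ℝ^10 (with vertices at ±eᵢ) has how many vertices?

Number of vertices = 2n = 20.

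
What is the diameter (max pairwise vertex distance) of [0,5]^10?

Diagonal = √10 · 5 ≈ 15.8114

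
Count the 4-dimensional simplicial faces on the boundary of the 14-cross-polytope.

Number of 4-faces = 2^(4+1) · C(14,4+1) = 32 · 2002 = 64064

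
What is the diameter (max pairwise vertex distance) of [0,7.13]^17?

The space diagonal of an n-cube of side s is s√n. Here 7.13·√17 ≈ 29.3977.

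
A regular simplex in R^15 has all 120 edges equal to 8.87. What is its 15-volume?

V = (8.87^15 / 15!) · √((15+1) / 2^15) ≈ 2.79698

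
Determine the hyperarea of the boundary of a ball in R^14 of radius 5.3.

S_14(5.3) = 2·π^(14/2)·(5.3)^13 / Γ(14/2) ≈ 2.1844e+10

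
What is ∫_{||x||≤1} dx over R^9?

V = 32·π^4/945 ≈ 3.29851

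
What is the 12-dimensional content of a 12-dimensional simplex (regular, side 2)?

For a regular n-simplex with edge a, V = (a^n / n!)·√((n+1)/2^n). With a=2, n=12: V ≈ 4.81742e-07.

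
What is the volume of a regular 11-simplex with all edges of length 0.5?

V = (0.5^11 / 11!) · √((11+1) / 2^11) ≈ 9.36354e-13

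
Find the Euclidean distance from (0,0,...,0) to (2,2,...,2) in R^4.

Diagonal = √4 · 2 = 4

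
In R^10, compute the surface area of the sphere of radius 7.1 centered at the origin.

S_10(7.1) = 2·π^(10/2)·(7.1)^9 / Γ(10/2) ≈ 1.16921e+09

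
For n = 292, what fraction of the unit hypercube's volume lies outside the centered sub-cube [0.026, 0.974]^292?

Shell fraction = 1 - (1-0.052)^292 ≈ 0.9999998309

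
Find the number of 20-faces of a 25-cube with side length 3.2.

Number of 20-faces = C(25,20) · 2^(25-20) = 53130 · 32 = 1700160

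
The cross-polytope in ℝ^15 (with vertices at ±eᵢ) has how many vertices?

An n-cross-polytope has 2n vertices; here n = 15, giving 30.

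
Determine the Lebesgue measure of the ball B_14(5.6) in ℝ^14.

V_14(5.6) = π^(14/2) · (5.6)^14 / Γ(14/2 + 1) ≈ 1.78752e+10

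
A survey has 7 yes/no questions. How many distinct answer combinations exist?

Each vertex is a binary string of length 7, so there are 2^7 = 128.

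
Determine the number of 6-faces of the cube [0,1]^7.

An n-cube has C(n,k)·2^(n-k) k-faces. Here C(7,6)·2^1 = 7·2 = 14.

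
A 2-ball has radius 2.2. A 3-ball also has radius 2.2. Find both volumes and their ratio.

V_2(2.2) ≈ 15.2053. V_3(2.2) ≈ 44.6022. Ratio V_2/V_3 ≈ 0.3409.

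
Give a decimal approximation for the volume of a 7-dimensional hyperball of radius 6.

V_7(6) = π^(7/2) · (6)^7 / Γ(7/2 + 1) = 1492992·π^3/35 ≈ 1.32263e+06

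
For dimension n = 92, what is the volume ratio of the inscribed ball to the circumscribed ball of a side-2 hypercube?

V_in/V_out = n^(-n/2) = 92^(-92/2) ≈ 4.63191e-91.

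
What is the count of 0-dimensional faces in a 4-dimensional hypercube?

Number of 0-faces = C(4,0) · 2^(4-0) = 1 · 16 = 16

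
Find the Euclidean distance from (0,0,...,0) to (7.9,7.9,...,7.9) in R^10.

||(7.9,7.9,...,7.9)|| = √(10)·7.9 ≈ 24.982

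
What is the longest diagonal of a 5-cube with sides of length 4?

d = √(4² + 4² + ... + 4²) [5 terms] = √(5·4²) = 4√5 ≈ 8.94427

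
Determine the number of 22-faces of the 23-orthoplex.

An n-cross-polytope has 2^(k+1)·C(n,k+1) k-faces. Here 2^23·C(23,23) = 8388608·1 = 8388608.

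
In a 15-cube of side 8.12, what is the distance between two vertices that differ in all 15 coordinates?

||(8.12,8.12,...,8.12)|| = √(15)·8.12 ≈ 31.4486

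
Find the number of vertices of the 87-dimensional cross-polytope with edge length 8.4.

The 87-dimensional cross-polytope has 2n = 2·87 = 174 vertices.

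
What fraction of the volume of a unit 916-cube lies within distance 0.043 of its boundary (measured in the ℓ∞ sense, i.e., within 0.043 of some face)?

Shell fraction = 1 - (1-0.086)^916 ≈ 1 - 1.685e-36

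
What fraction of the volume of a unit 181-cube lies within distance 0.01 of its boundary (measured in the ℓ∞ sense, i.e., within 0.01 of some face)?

1 - (1 - 2·0.01)^181 = 1 - 0.98^181 ≈ 0.974182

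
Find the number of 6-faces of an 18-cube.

An n-cube has C(n,k)·2^(n-k) k-faces. Here C(18,6)·2^12 = 18564·4096 = 76038144.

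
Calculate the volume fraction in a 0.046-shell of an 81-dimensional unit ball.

1 - (1-0.046)^81 ≈ 0.97795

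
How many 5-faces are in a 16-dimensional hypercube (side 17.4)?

f_5(16-cube) = (16 choose 5) · 2^11 = 8945664.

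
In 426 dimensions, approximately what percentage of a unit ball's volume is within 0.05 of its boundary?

1 - (1-0.05)^426 ≈ 1 - 3.238e-10 ≈ (100 - 3.24e-08)%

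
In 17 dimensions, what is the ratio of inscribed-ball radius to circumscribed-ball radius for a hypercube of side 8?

For an n-cube of any side s, the inradius is s/2 and the circumradius is s√n/2, so the ratio is 1/√17 ≈ 0.242536.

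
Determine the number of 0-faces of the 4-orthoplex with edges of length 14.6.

Each 0-face is the convex hull of 1 vertex, one chosen as ±e_i from each of 1 distinct axis: 2^1·C(4,1) = 8.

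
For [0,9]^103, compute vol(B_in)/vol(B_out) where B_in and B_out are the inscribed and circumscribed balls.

V_in / V_out = (r_in/r_out)^103 = (1/√103)^103 = 103^(-103/2) ≈ 2.18214e-104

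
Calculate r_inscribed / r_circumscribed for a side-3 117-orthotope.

r_in / r_out = (3/2) / (3√117/2) = 1/√117 ≈ 0.09245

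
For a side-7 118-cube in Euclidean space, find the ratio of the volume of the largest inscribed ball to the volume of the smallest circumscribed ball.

V_in / V_out = (r_in/r_out)^118 = (1/√118)^118 = 118^(-118/2) ≈ 5.74066e-123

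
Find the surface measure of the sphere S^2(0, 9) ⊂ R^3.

|∂B_3(9)| = 4πr² = 4π·(9)² ≈ 1017.88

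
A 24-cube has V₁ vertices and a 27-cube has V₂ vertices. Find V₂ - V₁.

V₁ = 2^24 = 16777216. V₂ = 2^27 = 134217728. V₂ - V₁ = 117440512.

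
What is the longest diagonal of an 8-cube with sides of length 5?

||(5,5,...,5)|| = √(8)·5 ≈ 14.1421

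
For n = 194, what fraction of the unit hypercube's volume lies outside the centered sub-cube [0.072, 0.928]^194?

1 - (1 - 2·0.072)^194 = 1 - 0.856^194 ≈ 1 - 7.942e-14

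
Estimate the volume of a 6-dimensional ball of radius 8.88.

The n-ball volume is π^(n/2)·r^n/Γ(n/2+1). With n=6, r=8.88: V ≈ 2.53382e+06.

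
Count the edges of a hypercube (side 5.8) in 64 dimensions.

An n-cube has n·2^(n-1) edges. With n = 64: 64·9223372036854775808 = 590295810358705651712.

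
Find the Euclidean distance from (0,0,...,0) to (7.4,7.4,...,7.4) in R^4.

The space diagonal of an n-cube of side s is s√n. Here 7.4·√4 = 14.8.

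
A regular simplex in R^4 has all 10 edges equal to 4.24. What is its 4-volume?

Volume = 4.24^4 · √(5/2^4) / 4! ≈ 7.52796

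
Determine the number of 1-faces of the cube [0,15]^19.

f_1(19-cube) = (19 choose 1) · 2^18 = 4980736.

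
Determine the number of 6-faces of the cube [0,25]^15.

Number of 6-faces = C(15,6) · 2^(15-6) = 5005 · 512 = 2562560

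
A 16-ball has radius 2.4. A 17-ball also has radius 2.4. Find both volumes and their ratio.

V_16(2.4) ≈ 285140. V_17(2.4) ≈ 409970. Ratio V_16/V_17 ≈ 0.6955.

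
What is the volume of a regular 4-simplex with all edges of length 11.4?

V = (11.4^4 / 4!) · √((4+1) / 2^4) ≈ 393.399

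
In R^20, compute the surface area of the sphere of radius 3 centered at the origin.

S = n·V_n(r)/r = 20·V_20(3)/3 (volume-to-surface relation), giving 14348907·π^10/2240 ≈ 5.99887e+08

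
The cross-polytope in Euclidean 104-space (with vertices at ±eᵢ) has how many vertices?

The 104-dimensional cross-polytope has 2n = 2·104 = 208 vertices.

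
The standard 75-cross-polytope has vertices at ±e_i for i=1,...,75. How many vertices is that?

The 75-dimensional cross-polytope has 2n = 2·75 = 150 vertices.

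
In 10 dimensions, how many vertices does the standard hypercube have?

An n-cube has 2^n vertices; for n = 10 that is 2^10 = 1024.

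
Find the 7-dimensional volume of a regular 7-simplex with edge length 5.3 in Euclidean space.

Volume = 5.3^7 · √(8/2^7) / 7! ≈ 5.82694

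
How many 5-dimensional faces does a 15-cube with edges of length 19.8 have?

Number of 5-faces = C(15,5) · 2^(15-5) = 3003 · 1024 = 3075072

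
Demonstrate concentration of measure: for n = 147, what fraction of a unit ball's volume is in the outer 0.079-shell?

1 - (1-0.079)^147 ≈ 0.999994 ≈ 99.999443%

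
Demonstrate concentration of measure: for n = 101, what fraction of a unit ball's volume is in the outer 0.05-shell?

1 - (1-0.05)^101 ≈ 0.994375 ≈ 99.44%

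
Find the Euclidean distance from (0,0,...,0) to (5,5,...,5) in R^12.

d = √(5² + 5² + ... + 5²) [12 terms] = √(12·5²) = 5√12 ≈ 17.3205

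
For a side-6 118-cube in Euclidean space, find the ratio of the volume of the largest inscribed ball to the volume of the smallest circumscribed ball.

V_in / V_out = (r_in/r_out)^118 = (1/√118)^118 = 118^(-118/2) ≈ 5.74066e-123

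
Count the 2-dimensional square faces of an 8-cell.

Choose 2 of 4 axes to span the face (C(4,2) = 6 ways), then fix each of the remaining 2 coordinates at one of its two extreme values (2^2 = 4 ways): 6·4 = 24.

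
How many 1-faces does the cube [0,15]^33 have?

An n-cube has n·2^(n-1) edges. With n = 33: 33·4294967296 = 141733920768.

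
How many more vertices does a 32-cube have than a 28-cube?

The 32-cube has 2^32 = 4294967296 vertices. The 28-cube has 2^28 = 268435456 vertices. Difference: 4294967296 - 268435456 = 4026531840.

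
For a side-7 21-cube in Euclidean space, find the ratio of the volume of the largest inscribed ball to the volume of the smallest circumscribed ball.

The radii are 7/2 and 7√21/2, so the volume ratio is (1/√21)^21 = 21^{-21/2} ≈ 1.30827e-14.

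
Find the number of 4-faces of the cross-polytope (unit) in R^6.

Each 4-face is the convex hull of 5 vertices, one chosen as ±e_i from each of 5 distinct axes: 2^5·C(6,5) = 192.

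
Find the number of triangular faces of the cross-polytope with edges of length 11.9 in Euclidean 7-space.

Each 2-face is the convex hull of 3 vertices, one chosen as ±e_i from each of 3 distinct axes: 2^3·C(7,3) = 280.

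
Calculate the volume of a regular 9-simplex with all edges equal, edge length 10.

Volume = 10^9 · √(10/2^9) / 9! ≈ 385.125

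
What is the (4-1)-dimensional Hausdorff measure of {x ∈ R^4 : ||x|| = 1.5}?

The surface area of an n-ball is 2π^(n/2) r^(n-1) / Γ(n/2). For n=4, r=1.5: 27·π^2/4 ≈ 66.6198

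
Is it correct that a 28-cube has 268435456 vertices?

True. The 28-cube has 2^28 = 268435456 vertices.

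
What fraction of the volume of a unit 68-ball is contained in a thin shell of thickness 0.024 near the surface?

1 - (1-0.024)^68 ≈ 0.808315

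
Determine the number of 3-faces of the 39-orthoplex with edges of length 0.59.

f_3(39-orthoplex) = 2^4 · (39 choose 4) = 1316016.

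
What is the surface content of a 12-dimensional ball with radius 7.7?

The surface area of an n-ball is 2π^(n/2) r^(n-1) / Γ(n/2). For n=12, r=7.7: 9.03953e+10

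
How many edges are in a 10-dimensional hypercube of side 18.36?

An n-cube has C(n,k)·2^(n-k) k-faces. Here C(10,1)·2^9 = 10·512 = 5120.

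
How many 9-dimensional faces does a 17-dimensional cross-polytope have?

Each 9-face is the convex hull of 10 vertices, one chosen as ±e_i from each of 10 distinct axes: 2^10·C(17,10) = 19914752.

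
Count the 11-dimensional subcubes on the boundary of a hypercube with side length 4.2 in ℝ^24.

Choose 11 of 24 axes to span the face (C(24,11) = 2496144 ways), then fix each of the remaining 13 coordinates at one of its two extreme values (2^13 = 8192 ways): 2496144·8192 = 20448411648.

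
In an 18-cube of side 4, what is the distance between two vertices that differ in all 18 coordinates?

The space diagonal of an n-cube of side s is s√n. Here 4·√18 ≈ 16.9706.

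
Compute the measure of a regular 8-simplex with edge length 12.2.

V_8 = √(9) · 12.2^8 / (8! · 2^(8/2)) ≈ 2282.23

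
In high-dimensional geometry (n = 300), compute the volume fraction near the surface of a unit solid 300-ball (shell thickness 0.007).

1 - (1-0.007)^300 ≈ 0.878445 ≈ 87.84%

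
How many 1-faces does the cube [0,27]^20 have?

An n-cube has n·2^(n-1) edges. With n = 20: 20·524288 = 10485760.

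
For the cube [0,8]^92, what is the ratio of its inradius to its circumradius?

For an n-cube of any side s, the inradius is s/2 and the circumradius is s√n/2, so the ratio is 1/√92 ≈ 0.104257.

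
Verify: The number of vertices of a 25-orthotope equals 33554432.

True. The 25-cube has 2^25 = 33554432 vertices.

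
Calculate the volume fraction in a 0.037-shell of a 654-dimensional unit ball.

1 - (1-0.037)^654 ≈ 1 - 1.957e-11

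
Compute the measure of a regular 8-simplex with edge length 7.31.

Volume = 7.31^8 · √(9/2^8) / 8! ≈ 37.9158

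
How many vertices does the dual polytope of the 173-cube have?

Number of vertices = 2n = 346.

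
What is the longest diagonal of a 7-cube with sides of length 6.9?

||(6.9,6.9,...,6.9)|| = √(7)·6.9 ≈ 18.2557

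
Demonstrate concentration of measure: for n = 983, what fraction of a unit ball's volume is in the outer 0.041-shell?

1 - (1-0.041)^983 ≈ 1 - 1.342e-18 ≈ 100.000000%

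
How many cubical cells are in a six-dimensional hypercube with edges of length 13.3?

Number of 3-faces = C(6,3) · 2^(6-3) = 20 · 8 = 160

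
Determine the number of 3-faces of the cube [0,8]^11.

An n-cube has C(n,k)·2^(n-k) k-faces. Here C(11,3)·2^8 = 165·256 = 42240.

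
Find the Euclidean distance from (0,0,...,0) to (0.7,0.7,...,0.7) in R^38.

||(0.7,0.7,...,0.7)|| = √(38)·0.7 ≈ 4.31509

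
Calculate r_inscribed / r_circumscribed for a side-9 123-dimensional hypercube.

r_in = 9/2 (half the side); r_out = 9√123/2 (half the diagonal). Ratio = 1/√123 ≈ 0.090167.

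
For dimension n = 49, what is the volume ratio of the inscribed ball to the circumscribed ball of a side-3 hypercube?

Volume scales as r^n, and r_in/r_out = 1/√49, giving (1/√49)^49 ≈ 3.89221e-42.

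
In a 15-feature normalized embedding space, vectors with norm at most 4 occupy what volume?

V = 274877906944·π^7/2027025 ≈ 4.09572e+08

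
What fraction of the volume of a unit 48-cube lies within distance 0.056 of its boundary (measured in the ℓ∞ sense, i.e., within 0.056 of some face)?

1 - (1 - 2·0.056)^48 = 1 - 0.888^48 ≈ 0.996659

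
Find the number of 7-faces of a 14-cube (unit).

Choose 7 of 14 axes to span the face (C(14,7) = 3432 ways), then fix each of the remaining 7 coordinates at one of its two extreme values (2^7 = 128 ways): 3432·128 = 439296.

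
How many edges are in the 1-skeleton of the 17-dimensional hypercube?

An n-cube has n·2^(n-1) edges. With n = 17: 17·65536 = 1114112.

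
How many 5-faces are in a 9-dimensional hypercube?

Choose 5 of 9 axes to span the face (C(9,5) = 126 ways), then fix each of the remaining 4 coordinates at one of its two extreme values (2^4 = 16 ways): 126·16 = 2016.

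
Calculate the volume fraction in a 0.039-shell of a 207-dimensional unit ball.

Shell fraction = 1 - (1-0.039)^207 ≈ 0.999735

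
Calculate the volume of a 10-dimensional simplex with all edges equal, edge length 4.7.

Volume = 4.7^10 · √(11/2^10) / 10! ≈ 0.150232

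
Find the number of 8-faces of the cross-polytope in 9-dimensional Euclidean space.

Each 8-face is the convex hull of 9 vertices, one chosen as ±e_i from each of 9 distinct axes: 2^9·C(9,9) = 512.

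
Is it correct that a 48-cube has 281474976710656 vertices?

True. The 48-cube has 2^48 = 281474976710656 vertices.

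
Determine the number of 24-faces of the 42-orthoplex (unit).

f_24(42-orthoplex) = 2^25 · (42 choose 25) = 8545036317744955392.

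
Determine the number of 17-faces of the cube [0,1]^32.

An n-cube has C(n,k)·2^(n-k) k-faces. Here C(32,17)·2^15 = 565722720·32768 = 18537602088960.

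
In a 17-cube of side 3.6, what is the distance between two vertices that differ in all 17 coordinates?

||(3.6,3.6,...,3.6)|| = √(17)·3.6 ≈ 14.8432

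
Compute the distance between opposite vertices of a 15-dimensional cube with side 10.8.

The space diagonal of an n-cube of side s is s√n. Here 10.8·√15 ≈ 41.8282.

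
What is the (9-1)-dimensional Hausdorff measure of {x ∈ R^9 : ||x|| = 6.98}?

|∂B_9(6.98)| ≈ 1.67264e+08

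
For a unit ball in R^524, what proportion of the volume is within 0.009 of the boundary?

1 - (1-0.009)^524 ≈ 0.991238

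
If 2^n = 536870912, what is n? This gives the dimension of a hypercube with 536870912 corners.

2^n = 536870912 ⇒ n = log_2(536870912) = 29.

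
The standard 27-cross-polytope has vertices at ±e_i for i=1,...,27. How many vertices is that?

The 27-dimensional cross-polytope has 2n = 2·27 = 54 vertices.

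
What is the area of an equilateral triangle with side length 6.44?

Area = (√3/4) · 6.44² = 17.9586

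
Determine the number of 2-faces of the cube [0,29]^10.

Number of 2-faces = C(10,2) · 2^(10-2) = 45 · 256 = 11520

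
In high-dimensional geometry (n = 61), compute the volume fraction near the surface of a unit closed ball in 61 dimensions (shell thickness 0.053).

1 - (1-0.053)^61 ≈ 0.963913 ≈ 96.39%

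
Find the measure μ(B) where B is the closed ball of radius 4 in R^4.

V = 128·π^2 ≈ 1263.31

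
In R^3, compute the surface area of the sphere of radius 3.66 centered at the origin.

The surface area of an n-ball is 2π^(n/2) r^(n-1) / Γ(n/2). For n=3, r=3.66: 4πr² = 4π·(3.66)² ≈ 168.334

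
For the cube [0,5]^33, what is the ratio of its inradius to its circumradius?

Ratio = (s/2)/(s√33/2) = 33^(-1/2) ≈ 0.174078.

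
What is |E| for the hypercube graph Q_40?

An n-cube has n·2^(n-1) edges. With n = 40: 40·549755813888 = 21990232555520.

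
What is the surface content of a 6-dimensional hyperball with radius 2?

S = n·V_n(r)/r = 6·V_6(2)/2 (volume-to-surface relation), giving 32·π^3 ≈ 992.201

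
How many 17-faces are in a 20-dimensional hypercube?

An n-cube has C(n,k)·2^(n-k) k-faces. Here C(20,17)·2^3 = 1140·8 = 9120.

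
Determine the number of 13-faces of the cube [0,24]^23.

f_13(23-cube) = (23 choose 13) · 2^10 = 1171523584.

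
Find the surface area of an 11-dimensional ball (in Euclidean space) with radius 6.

The surface area of an n-ball is 2π^(n/2) r^(n-1) / Γ(n/2). For n=11, r=6: 143327232·π^5/35 ≈ 1.25317e+09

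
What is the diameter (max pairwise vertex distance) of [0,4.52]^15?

d = √(4.52² + 4.52² + ... + 4.52²) [15 terms] = √(15·4.52²) = 4.52√15 ≈ 17.5059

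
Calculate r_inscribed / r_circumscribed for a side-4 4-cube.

Ratio = (s/2)/(s√4/2) = 4^(-1/2) ≈ 0.5.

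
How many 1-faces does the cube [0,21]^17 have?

An n-cube has n·2^(n-1) edges. With n = 17: 17·65536 = 1114112.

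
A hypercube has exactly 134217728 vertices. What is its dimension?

The n-cube has 2^n vertices, and 134217728 = 2^27, so n = 27.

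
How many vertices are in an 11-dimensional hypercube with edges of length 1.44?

Choose 0 of 11 axes to span the face (C(11,0) = 1 way), then fix each of the remaining 11 coordinates at one of its two extreme values (2^11 = 2048 ways): 1·2048 = 2048.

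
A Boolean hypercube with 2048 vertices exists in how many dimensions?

The n-cube has 2^n vertices, and 2048 = 2^11, so n = 11.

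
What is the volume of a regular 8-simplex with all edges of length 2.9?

Volume = 2.9^8 · √(9/2^8) / 8! ≈ 0.0232629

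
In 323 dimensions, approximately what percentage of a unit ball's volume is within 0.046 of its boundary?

1 - (1-0.046)^323 ≈ 0.9999997522 ≈ 99.999975%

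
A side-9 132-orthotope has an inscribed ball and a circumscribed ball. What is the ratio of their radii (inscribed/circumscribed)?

Ratio = (s/2)/(s√132/2) = 132^(-1/2) ≈ 0.0870388.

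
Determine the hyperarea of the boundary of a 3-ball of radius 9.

The surface area of an n-ball is 2π^(n/2) r^(n-1) / Γ(n/2). For n=3, r=9: 4πr² = 4π·(9)² ≈ 1017.88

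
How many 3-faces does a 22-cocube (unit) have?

An n-cross-polytope has 2^(k+1)·C(n,k+1) k-faces. Here 2^4·C(22,4) = 16·7315 = 117040.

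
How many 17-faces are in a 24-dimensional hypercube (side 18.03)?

Choose 17 of 24 axes to span the face (C(24,17) = 346104 ways), then fix each of the remaining 7 coordinates at one of its two extreme values (2^7 = 128 ways): 346104·128 = 44301312.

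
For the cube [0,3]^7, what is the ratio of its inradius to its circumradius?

r_in = 3/2 (half the side); r_out = 3√7/2 (half the diagonal). Ratio = 1/√7 ≈ 0.377964.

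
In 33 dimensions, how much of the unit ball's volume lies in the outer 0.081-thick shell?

1 - (1-0.081)^33 ≈ 0.938424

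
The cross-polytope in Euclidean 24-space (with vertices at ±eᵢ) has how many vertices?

An n-cross-polytope has 2n vertices; here n = 24, giving 48.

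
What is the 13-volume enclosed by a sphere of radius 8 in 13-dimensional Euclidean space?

Volume = π^{13/2}·(8)^13/Γ(15/2) = 70368744177664·π^6/135135 ≈ 5.00623e+11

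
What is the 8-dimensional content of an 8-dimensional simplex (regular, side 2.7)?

For a regular n-simplex with edge a, V = (a^n / n!)·√((n+1)/2^n). With a=2.7, n=8: V ≈ 0.0131338.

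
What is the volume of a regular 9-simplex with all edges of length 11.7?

V = (11.7^9 / 9!) · √((9+1) / 2^9) ≈ 1582.25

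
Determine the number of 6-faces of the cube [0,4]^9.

Choose 6 of 9 axes to span the face (C(9,6) = 84 ways), then fix each of the remaining 3 coordinates at one of its two extreme values (2^3 = 8 ways): 84·8 = 672.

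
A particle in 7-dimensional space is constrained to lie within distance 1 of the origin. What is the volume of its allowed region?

Volume = π^{7/2}·(1)^7/Γ(9/2) = 16·π^3/105 ≈ 4.72477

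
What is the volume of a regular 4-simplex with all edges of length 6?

Volume = 6^4 · √(5/2^4) / 4! ≈ 30.1869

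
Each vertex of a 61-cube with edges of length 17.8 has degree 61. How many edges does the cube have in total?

An n-cube has n·2^(n-1) edges. With n = 61: 61·1152921504606846976 = 70328211781017665536.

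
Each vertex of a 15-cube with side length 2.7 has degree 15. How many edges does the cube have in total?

Number of 1-faces = C(15,1)·2^(15-1) = 15·16384 = 245760.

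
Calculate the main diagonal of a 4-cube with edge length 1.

The space diagonal of an n-cube of side s is s√n. Here 1·√4 = 2.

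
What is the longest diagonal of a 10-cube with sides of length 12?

The space diagonal of an n-cube of side s is s√n. Here 12·√10 ≈ 37.9473.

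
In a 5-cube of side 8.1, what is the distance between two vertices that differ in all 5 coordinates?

The space diagonal of an n-cube of side s is s√n. Here 8.1·√5 ≈ 18.1122.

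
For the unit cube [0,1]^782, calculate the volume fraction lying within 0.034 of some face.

1 - (1 - 2·0.034)^782 = 1 - 0.932^782 ≈ 1 - 1.211e-24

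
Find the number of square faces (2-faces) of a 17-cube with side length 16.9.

An n-cube has C(n,k)·2^(n-k) k-faces. Here C(17,2)·2^15 = 136·32768 = 4456448.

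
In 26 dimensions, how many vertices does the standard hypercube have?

Each vertex is a binary string of length 26, so there are 2^26 = 67108864.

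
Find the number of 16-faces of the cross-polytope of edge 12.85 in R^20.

An n-cross-polytope has 2^(k+1)·C(n,k+1) k-faces. Here 2^17·C(20,17) = 131072·1140 = 149422080.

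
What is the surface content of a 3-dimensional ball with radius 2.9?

S = n·V_n(r)/r = 3·V_3(2.9)/2.9 (volume-to-surface relation), giving 4πr² = 4π·(2.9)² ≈ 105.683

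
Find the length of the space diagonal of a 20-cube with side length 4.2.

||(4.2,4.2,...,4.2)|| = √(20)·4.2 ≈ 18.783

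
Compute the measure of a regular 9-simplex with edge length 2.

For a regular n-simplex with edge a, V = (a^n / n!)·√((n+1)/2^n). With a=2, n=9: V ≈ 0.000197184.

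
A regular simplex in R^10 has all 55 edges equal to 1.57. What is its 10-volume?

For a regular n-simplex with edge a, V = (a^n / n!)·√((n+1)/2^n). With a=1.57, n=10: V ≈ 2.59884e-06.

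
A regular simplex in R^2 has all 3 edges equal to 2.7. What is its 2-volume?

Area = (√3/4) · 2.7² = 3.15666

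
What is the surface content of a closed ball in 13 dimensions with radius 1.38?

The surface area of an n-ball is 2π^(n/2) r^(n-1) / Γ(n/2). For n=13, r=1.38: 564.721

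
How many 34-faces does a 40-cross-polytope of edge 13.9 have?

Each 34-face is the convex hull of 35 vertices, one chosen as ±e_i from each of 35 distinct axes: 2^35·C(40,35) = 22608982724050944.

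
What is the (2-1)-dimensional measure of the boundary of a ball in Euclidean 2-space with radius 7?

S_2(7) = 2·π^(2/2)·(7)^1 / Γ(2/2) = 2πr = 2π·7 ≈ 43.9823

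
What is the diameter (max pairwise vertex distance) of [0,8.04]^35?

Diagonal = √35 · 8.04 ≈ 47.5653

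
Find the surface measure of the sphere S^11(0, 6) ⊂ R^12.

The surface area of an n-ball is 2π^(n/2) r^(n-1) / Γ(n/2). For n=12, r=6: 30233088·π^6/5 ≈ 5.81315e+09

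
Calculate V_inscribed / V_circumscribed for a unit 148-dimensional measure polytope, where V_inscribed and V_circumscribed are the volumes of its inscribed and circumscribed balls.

The radii are 1/2 and 1√148/2, so the volume ratio is (1/√148)^148 = 148^{-148/2} ≈ 2.51555e-161.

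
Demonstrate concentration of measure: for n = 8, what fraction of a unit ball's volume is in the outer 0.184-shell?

1 - (1-0.184)^8 ≈ 0.803428 ≈ 80.34%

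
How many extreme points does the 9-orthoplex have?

The 9-dimensional cross-polytope has 2n = 2·9 = 18 vertices.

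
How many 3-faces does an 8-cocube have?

Number of 3-faces = 2^(3+1) · C(8,3+1) = 16 · 70 = 1120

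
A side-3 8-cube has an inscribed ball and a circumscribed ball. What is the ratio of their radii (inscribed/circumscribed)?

r_in / r_out = (3/2) / (3√8/2) = 1/√8 ≈ 0.353553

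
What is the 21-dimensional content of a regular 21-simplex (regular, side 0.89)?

Volume = 0.89^21 · √(22/2^21) / 21! ≈ 5.48583e-24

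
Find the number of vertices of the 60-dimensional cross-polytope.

An n-cross-polytope has 2n vertices; here n = 60, giving 120.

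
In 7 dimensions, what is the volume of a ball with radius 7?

Volume = π^{7/2}·(7)^7/Γ(9/2) = 1882384·π^3/15 ≈ 3.89105e+06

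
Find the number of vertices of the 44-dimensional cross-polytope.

An n-cross-polytope has 2n vertices; here n = 44, giving 88.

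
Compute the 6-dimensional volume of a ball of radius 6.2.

Volume = π^{6/2}·(6.2)^6/Γ(4) ≈ 293527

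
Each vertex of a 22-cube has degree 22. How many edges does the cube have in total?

Each of the 2^22 = 4194304 vertices has degree 22; total edges = 22·2^22/2 = 46137344.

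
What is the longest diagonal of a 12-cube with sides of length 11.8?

Diagonal = √12 · 11.8 ≈ 40.8764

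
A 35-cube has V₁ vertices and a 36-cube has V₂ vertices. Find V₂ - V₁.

V₁ = 2^35 = 34359738368. V₂ = 2^36 = 68719476736. V₂ - V₁ = 34359738368.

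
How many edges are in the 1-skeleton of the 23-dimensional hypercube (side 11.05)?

An n-cube has n·2^(n-1) edges. With n = 23: 23·4194304 = 96468992.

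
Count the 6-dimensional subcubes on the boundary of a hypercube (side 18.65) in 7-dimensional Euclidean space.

f_6(7-cube) = (7 choose 6) · 2^1 = 14.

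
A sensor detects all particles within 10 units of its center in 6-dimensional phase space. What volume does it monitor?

The n-ball volume is π^(n/2)·r^n/Γ(n/2+1). With n=6, r=10: V = 500000·π^3/3 ≈ 5.16771e+06.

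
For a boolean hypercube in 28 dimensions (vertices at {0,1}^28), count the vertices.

Number of vertices = 2^28 = 268435456.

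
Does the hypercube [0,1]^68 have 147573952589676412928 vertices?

False. The 68-cube has 2^68 = 295147905179352825856 vertices.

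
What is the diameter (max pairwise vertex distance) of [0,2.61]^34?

Diagonal = √34 · 2.61 ≈ 15.2188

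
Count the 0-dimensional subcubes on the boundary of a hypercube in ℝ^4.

Choose 0 of 4 axes to span the face (C(4,0) = 1 way), then fix each of the remaining 4 coordinates at one of its two extreme values (2^4 = 16 ways): 1·16 = 16.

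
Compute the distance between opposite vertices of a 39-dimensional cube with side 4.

||(4,4,...,4)|| = √(39)·4 ≈ 24.98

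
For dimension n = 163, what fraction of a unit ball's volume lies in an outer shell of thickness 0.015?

1 - (1-0.015)^163 ≈ 0.914866 ≈ 91.49%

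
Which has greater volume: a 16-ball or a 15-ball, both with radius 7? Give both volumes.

V_16(7) ≈ 7.82073e+12. V_15(7) ≈ 1.81093e+12. The 16-ball is larger.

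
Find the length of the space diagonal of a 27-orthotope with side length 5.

Diagonal = √27 · 5 ≈ 25.9808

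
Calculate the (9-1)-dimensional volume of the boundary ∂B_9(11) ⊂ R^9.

S = n·V_n(r)/r = 9·V_9(11)/11 (volume-to-surface relation), giving 6859484192·π^4/105 ≈ 6.36358e+09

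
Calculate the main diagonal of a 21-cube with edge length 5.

The space diagonal of an n-cube of side s is s√n. Here 5·√21 ≈ 22.9129.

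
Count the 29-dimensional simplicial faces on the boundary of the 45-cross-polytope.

Number of 29-faces = 2^(29+1) · C(45,29+1) = 1073741824 · 344867425584 = 370298578584748425216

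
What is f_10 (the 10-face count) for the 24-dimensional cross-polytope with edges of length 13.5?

An n-cross-polytope has 2^(k+1)·C(n,k+1) k-faces. Here 2^11·C(24,11) = 2048·2496144 = 5112102912.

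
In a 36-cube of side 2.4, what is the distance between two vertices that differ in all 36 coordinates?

||(2.4,2.4,...,2.4)|| = √(36)·2.4 = 14.4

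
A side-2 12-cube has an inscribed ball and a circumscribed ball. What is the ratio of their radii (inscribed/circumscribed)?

Ratio = (s/2)/(s√12/2) = 12^(-1/2) ≈ 0.288675.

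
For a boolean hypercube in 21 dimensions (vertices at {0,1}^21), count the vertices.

Each vertex is a binary string of length 21, so there are 2^21 = 2097152.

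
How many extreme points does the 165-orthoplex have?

An n-cross-polytope has 2n vertices; here n = 165, giving 330.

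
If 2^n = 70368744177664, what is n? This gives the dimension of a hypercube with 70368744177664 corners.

The n-cube has 2^n vertices, and 70368744177664 = 2^46, so n = 46.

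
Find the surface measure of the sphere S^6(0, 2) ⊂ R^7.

S_7(2) = 2·π^(7/2)·(2)^6 / Γ(7/2) = 1024·π^3/15 ≈ 2116.7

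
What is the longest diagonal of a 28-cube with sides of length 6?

The space diagonal of an n-cube of side s is s√n. Here 6·√28 ≈ 31.749.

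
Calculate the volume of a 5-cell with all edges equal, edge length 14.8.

V_4 = √(5) · 14.8^4 / (4! · 2^(4/2)) ≈ 1117.53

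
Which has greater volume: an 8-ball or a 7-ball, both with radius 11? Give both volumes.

V_8(11) ≈ 8.70021e+08. V_7(11) ≈ 9.20723e+07. The 8-ball is larger.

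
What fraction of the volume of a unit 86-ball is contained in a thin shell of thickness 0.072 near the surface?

V(inner)/V(outer) = ((1-0.072)/1)^86 ≈ 0.001619, so the shell fraction is 0.998381.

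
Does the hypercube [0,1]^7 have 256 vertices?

False. The 7-cube has 2^7 = 128 vertices.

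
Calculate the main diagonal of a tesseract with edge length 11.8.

||(11.8,11.8,...,11.8)|| = √(4)·11.8 = 23.6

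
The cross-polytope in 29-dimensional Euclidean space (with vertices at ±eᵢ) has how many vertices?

Number of vertices = 2n = 58.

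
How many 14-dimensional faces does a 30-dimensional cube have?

f_14(30-cube) = (30 choose 14) · 2^16 = 9530420428800.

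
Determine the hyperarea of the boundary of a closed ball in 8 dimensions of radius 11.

The surface area of an n-ball is 2π^(n/2) r^(n-1) / Γ(n/2). For n=8, r=11: 19487171·π^4/3 ≈ 6.32743e+08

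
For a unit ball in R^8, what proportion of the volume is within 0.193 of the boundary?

Shell fraction = 1 - (1-0.193)^8 ≈ 0.820118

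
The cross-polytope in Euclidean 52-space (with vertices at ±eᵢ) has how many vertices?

The vertices are ±e_1, ..., ±e_52, so there are 2·52 = 104.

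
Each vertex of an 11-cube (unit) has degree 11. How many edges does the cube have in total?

Each of the 2^11 = 2048 vertices has degree 11; total edges = 11·2^11/2 = 11264.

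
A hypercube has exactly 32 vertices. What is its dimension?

The n-cube has 2^n vertices, and 32 = 2^5, so n = 5.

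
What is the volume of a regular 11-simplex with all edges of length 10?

Volume = 10^11 · √(12/2^11) / 11! ≈ 191.765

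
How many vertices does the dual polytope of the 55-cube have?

Number of vertices = 2n = 110.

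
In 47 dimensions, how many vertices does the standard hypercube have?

An n-cube has 2^n vertices; for n = 47 that is 2^47 = 140737488355328.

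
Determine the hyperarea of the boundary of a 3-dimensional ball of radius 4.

S = n·V_n(r)/r = 3·V_3(4)/4 (volume-to-surface relation), giving 4πr² = 4π·(4)² ≈ 201.062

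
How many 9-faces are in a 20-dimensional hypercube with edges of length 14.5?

Choose 9 of 20 axes to span the face (C(20,9) = 167960 ways), then fix each of the remaining 11 coordinates at one of its two extreme values (2^11 = 2048 ways): 167960·2048 = 343982080.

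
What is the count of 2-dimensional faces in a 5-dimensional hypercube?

An n-cube has C(n,k)·2^(n-k) k-faces. Here C(5,2)·2^3 = 10·8 = 80.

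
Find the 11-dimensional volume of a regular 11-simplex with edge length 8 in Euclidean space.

Volume = 8^11 · √(12/2^11) / 11! ≈ 16.4725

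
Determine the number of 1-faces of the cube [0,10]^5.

f_1(5-cube) = (5 choose 1) · 2^4 = 80.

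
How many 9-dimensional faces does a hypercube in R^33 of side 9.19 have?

Choose 9 of 33 axes to span the face (C(33,9) = 38567100 ways), then fix each of the remaining 24 coordinates at one of its two extreme values (2^24 = 16777216 ways): 38567100·16777216 = 647048567193600.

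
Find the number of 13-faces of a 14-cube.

f_13(14-cube) = (14 choose 13) · 2^1 = 28.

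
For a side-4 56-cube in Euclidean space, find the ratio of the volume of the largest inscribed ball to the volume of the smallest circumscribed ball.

Volume scales as r^n, and r_in/r_out = 1/√56, giving (1/√56)^56 ≈ 1.12392e-49.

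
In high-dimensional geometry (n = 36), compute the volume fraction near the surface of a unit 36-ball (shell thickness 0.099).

1 - (1-0.099)^36 ≈ 0.976553 ≈ 97.66%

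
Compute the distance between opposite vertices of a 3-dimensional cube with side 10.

d = √(10² + 10² + ... + 10²) [3 terms] = √(3·10²) = 10√3 ≈ 17.3205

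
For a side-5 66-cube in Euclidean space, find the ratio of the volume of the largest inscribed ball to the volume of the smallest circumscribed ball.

V_in/V_out = n^(-n/2) = 66^(-66/2) ≈ 9.01675e-61.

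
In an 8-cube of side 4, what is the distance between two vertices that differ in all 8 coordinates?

||(4,4,...,4)|| = √(8)·4 ≈ 11.3137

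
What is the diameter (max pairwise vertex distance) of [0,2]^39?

The space diagonal of an n-cube of side s is s√n. Here 2·√39 ≈ 12.49.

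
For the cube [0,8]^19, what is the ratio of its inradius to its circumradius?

Ratio = (s/2)/(s√19/2) = 19^(-1/2) ≈ 0.229416.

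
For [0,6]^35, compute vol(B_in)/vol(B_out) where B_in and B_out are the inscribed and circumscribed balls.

Volume scales as r^n, and r_in/r_out = 1/√35, giving (1/√35)^35 ≈ 9.52378e-28.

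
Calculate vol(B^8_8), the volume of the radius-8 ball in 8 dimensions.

Volume = π^{8/2}·(8)^8/Γ(5) = 2097152·π^4/3 ≈ 6.80939e+07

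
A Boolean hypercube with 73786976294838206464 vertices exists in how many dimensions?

The n-cube has 2^n vertices, and 73786976294838206464 = 2^66, so n = 66.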